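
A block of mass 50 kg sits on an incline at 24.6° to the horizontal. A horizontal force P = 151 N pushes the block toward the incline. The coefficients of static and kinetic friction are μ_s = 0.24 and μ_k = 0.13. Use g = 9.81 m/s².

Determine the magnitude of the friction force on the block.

f ≈ 66.9 N (up the incline)

Resolve perpendicular to the incline: N = m g cos θ + P sin θ = 50×9.81×cos 24.6° + 151×sin 24.6° = 508.8 N.
Parallel to the incline: P cos θ − m g sin θ = 137.3 − 204.2 = -66.89 N; the friction needed to balance this is 66.89 N acting up the slope.
Maximum static friction: μ_s N = 0.24 × 508.8 = 122.1 N.
|f_req| = 66.89 ≤ 122.1 N → the block is in equilibrium; friction equals the required value.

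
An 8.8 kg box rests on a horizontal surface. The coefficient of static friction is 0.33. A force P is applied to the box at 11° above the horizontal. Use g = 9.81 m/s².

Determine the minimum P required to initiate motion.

P ≈ 27.3 N

N = m g − P sin α (the pull lifts the box).
At impending slip, P cos α = μ_s N = μ_s (m g − P sin α).
Solving: P (cos α + μ_s sin α) = μ_s m g → P = 0.33×86.3/(cos 11° + 0.33 sin 11°) = 28.5/1.045 = 27.3 N.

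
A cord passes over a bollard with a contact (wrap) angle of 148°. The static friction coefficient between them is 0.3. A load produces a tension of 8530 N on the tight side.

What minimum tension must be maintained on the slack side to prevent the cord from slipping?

Capstan equation at impending slip: T_tight/T_slack = e^{μβ}.
β = 148° = 2.583 rad; e^{μβ} = e^{0.3×2.583} = 2.17.
T_slack = T_tight / e^{μβ} = 8530 / 2.17 = 3930 N.

T_min ≈ 3930 N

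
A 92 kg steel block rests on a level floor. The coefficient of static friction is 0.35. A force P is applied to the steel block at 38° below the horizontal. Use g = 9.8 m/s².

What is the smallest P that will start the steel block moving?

N = m g + P sin α (the push presses the steel block into the level floor).
At impending slip, P cos α = μ_s N = μ_s (m g + P sin α).
Solving: P (cos α − μ_s sin α) = μ_s m g → P = 0.35×902/(cos 38° − 0.35 sin 38°) = 316/0.5725 = 551 N.

P ≈ 551 N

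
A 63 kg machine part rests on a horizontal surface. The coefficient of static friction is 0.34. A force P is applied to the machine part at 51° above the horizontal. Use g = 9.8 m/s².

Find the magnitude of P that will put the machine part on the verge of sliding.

P ≈ 235 N

N = m g − P sin α (the pull lifts the machine part).
At impending slip, P cos α = μ_s N = μ_s (m g − P sin α).
Solving: P (cos α + μ_s sin α) = μ_s m g → P = 0.34×617/(cos 51° + 0.34 sin 51°) = 210/0.8936 = 235 N.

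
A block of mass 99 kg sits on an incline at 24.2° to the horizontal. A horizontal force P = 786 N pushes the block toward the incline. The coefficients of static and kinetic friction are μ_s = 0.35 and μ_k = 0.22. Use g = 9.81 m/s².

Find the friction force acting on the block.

Normal direction: N = m g cos θ + P sin θ = 1208 N.
Along the incline, the net driving force (taking up-slope positive) is P cos θ − m g sin θ = 716.9 − 398.1 = 318.8 N, so equilibrium requires friction f = -318.8 N (down-slope).
The limit of static friction is μ_s N = 422.8 N.
Since 318.8 N is within the 422.8 N limit, the block stays put and friction is exactly 319 N.

f ≈ 319 N (down the incline)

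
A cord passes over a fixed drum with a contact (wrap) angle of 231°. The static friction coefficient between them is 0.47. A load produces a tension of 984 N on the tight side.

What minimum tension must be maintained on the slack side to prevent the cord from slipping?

T_min ≈ 148 N

Capstan equation at impending slip: T_tight/T_slack = e^{μβ}.
β = 231° = 4.032 rad; e^{μβ} = e^{0.47×4.032} = 6.652.
T_slack = T_tight / e^{μβ} = 984 / 6.652 = 148 N.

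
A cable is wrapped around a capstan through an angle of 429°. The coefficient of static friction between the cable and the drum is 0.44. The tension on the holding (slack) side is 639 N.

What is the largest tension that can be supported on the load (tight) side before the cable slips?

T_max ≈ 17200 N

At impending slip the capstan equation gives T₂/T₁ = e^{μβ} with β in radians.
β = 429° × π/180 = 7.487 rad.
e^{μβ} = e^{0.44×7.487} = 26.96.
T₂ = T₁ · e^{μβ} = 639 × 26.96 = 17200 N.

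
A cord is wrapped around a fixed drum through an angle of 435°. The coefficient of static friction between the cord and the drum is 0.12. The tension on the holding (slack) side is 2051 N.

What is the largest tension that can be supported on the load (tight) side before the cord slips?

T_max ≈ 5100 N

At impending slip the capstan equation gives T₂/T₁ = e^{μβ} with β in radians.
β = 435° × π/180 = 7.592 rad.
e^{μβ} = e^{0.12×7.592} = 2.487.
T₂ = T₁ · e^{μβ} = 2051 × 2.487 = 5100 N.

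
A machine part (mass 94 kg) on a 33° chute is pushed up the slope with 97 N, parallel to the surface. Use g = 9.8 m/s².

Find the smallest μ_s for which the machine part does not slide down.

μ_s,min ≈ 0.524

N = m g cos θ = 772.6 N.
Friction must make up the shortfall along the incline: f = m g sin θ − P = 501.7 − 97 = 404.7 N.
At the threshold f = μ_s N, so μ_s,min = 404.7/772.6 = 0.524.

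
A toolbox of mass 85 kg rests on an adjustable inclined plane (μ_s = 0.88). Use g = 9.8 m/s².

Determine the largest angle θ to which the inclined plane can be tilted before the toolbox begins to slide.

θ_max ≈ 41.3°

At the slip threshold, m g sin θ = μ_s · m g cos θ, so tan θ = μ_s.
θ_max = arctan(0.88) = 41.3°.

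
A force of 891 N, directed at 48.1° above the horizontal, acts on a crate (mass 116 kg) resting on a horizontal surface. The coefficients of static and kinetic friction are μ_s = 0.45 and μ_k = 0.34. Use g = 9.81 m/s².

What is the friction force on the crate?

The vertical component of P reduces the normal force: N = m g − P sin α = 1138 − 663.2 = 474.8 N.
For equilibrium, f = P cos α = 891×cos 48.1° = 595 N.
μ_s N = 0.45 × 474.8 = 213.7 N.
The required friction exceeds μ_s N, so the crate moves and f = μ_k N = 161 N.

f ≈ 161 N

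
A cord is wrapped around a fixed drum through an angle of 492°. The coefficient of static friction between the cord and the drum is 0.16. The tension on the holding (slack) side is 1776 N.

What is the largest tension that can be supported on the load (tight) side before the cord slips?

At impending slip the capstan equation gives T₂/T₁ = e^{μβ} with β in radians.
β = 492° × π/180 = 8.587 rad.
e^{μβ} = e^{0.16×8.587} = 3.951.
T₂ = T₁ · e^{μβ} = 1776 × 3.951 = 7020 N.

T_max ≈ 7020 N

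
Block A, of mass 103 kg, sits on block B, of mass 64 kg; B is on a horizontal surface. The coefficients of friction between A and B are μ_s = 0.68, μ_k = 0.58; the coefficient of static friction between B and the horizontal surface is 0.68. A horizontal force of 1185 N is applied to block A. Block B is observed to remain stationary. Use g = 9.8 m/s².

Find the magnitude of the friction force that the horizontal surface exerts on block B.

Normal force at the A–B interface: N₁ = m_A g = 1009 N.
Maximum static friction on A from B: μ_s N₁ = 0.68×1009 = 686.4 N.
Since P = 1185 N > 686.4 N, A slides on B; the A–B friction is kinetic: f₁ = μ_k N₁ = 0.58×1009 = 585 N.
B experiences an equal 585 N forward from A (third law). B is in equilibrium, so the floor supplies f₂ = 585 N of static friction (limit μ_s(m_A+m_B)g = 1113 N, not exceeded).

f ≈ 585 N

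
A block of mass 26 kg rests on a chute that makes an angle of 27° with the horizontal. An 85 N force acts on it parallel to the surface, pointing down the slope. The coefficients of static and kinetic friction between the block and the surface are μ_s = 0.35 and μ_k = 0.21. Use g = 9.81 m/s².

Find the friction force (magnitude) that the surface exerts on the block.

f ≈ 47.7 N (up the incline)

Normal force: N = m g cos θ = 26 × 9.81 × cos 27° = 227.3 N.
Parallel to the incline, ΣF = 0 gives f = m g sin θ + P = 115.8 + 85 = 200.8 N (up-slope positive).
The static-friction ceiling is μ_s N = 0.35 × 227.3 = 79.54 N.
|200.8| exceeds 79.54 N, so the block slips down-slope; friction is kinetic, f = μ_k N = 0.21×227.3 = 47.7 N.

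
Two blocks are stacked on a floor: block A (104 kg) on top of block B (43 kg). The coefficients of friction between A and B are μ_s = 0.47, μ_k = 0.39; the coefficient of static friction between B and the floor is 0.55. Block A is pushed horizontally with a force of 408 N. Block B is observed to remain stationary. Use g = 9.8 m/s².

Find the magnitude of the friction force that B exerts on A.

Between the blocks, N₁ = m_A g = 1019 N.
Maximum static friction on A from B: μ_s N₁ = 0.47×1019 = 479 N.
Since P = 408 N ≤ 479 N, A does not slip on B; friction on A equals P = 408 N.
B experiences an equal 408 N forward from A (third law). B is in equilibrium, so the floor supplies f₂ = 408 N of static friction (limit μ_s(m_A+m_B)g = 792.3 N, not exceeded).

f ≈ 408 N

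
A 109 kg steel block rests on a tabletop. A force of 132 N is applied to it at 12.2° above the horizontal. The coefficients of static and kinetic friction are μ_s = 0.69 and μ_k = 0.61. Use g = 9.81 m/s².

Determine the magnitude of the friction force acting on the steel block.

N = m g − P sin α = 1069 − 132×sin 12.2° = 1041 N.
For equilibrium, f = P cos α = 132×cos 12.2° = 129 N.
The static-friction limit is μ_s N = 718.6 N.
Since 129 N does not exceed the limit, the steel block stays at rest and f = 129 N.

f ≈ 129 N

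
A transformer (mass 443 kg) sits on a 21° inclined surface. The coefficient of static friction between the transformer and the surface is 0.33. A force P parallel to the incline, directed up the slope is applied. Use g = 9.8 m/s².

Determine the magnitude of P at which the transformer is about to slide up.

At impending motion up the slope, friction acts down-slope at its limit: f = μ_s N.
P is parallel to the surface, so N = m g cos θ = 4050 N.
Along the incline: P = m g sin θ + μ_s N = 1560 + 0.33×4050 = 2890 N.

P ≈ 2890 N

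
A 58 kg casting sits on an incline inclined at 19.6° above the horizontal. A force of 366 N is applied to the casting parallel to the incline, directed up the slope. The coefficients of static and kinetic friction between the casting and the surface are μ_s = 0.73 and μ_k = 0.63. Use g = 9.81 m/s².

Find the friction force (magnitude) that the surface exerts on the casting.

Perpendicular to the surface, N = m g cos θ = 58·9.81·cos 19.6° = 536 N.
The friction needed for equilibrium is m g sin θ − P = 190.9 − 366 = -175.1 N, measured positive up-slope.
Maximum static friction available: μ_s N = 0.73 × 536 = 391.3 N.
Since |-175.1| ≤ 391.3 N, static friction is sufficient; f equals the required value, not μ_s N.

f ≈ 175 N (down the incline)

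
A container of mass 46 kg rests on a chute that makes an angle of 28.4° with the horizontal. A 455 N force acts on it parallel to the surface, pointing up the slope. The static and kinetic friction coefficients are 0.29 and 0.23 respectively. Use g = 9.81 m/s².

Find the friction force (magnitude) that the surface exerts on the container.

f ≈ 91.3 N (down the incline)

The normal reaction is N = m g cos θ = 397 N.
For equilibrium along the incline the friction force must supply f = m g sin θ − P = 214.6 − 455 = -240.4 N (positive meaning up-slope).
The static-friction ceiling is μ_s N = 0.29 × 397 = 115.1 N.
Since |-240.4| > 115.1 N, static friction cannot hold it; the container slides up the incline and kinetic friction applies: f = μ_k N = 0.23 × 397 = 91.3 N.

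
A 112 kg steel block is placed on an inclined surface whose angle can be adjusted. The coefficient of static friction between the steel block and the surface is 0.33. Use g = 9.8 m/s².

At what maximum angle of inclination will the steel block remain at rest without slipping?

θ_max ≈ 18.3°

At the slip threshold, m g sin θ = μ_s · m g cos θ, so tan θ = μ_s.
θ_max = arctan(0.33) = 18.3°.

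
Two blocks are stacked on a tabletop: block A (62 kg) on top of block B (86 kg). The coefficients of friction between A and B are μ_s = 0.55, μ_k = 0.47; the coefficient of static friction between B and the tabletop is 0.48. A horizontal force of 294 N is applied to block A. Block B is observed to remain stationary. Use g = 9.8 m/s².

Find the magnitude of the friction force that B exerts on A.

Between the blocks, N₁ = m_A g = 607.6 N.
Maximum static friction on A from B: μ_s N₁ = 0.55×607.6 = 334.2 N.
Since P = 294 N ≤ 334.2 N, A does not slip on B; friction on A equals P = 294 N.
By Newton's third law B feels 294 N forward from A. With B stationary, the floor's static friction on B balances it: f₂ = 294 N (well within μ_s(m_A+m_B)g = 696.2 N).

f ≈ 294 N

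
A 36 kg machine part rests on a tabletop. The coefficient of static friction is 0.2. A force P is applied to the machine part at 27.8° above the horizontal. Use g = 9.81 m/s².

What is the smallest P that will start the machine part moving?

P ≈ 72.2 N

N = m g − P sin α (the pull lifts the machine part).
At impending slip, P cos α = μ_s N = μ_s (m g − P sin α).
Solving: P (cos α + μ_s sin α) = μ_s m g → P = 0.2×353/(cos 27.8° + 0.2 sin 27.8°) = 70.6/0.9779 = 72.2 N.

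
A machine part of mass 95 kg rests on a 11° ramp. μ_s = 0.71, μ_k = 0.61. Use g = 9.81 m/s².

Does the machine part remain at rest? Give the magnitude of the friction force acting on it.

f ≈ 178 N

N = m g cos θ = 915 N.
Down-slope weight component: m g sin θ = 178 N.
μ_s N = 650 N.
178 ≤ 650 N, so it stays put; friction = 178 N.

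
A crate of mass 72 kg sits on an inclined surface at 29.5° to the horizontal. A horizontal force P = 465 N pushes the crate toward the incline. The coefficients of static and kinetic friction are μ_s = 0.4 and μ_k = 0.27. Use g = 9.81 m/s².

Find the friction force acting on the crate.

f ≈ 56.9 N (down the incline)

Normal direction: N = m g cos θ + P sin θ = 843.7 N.
Along the incline, the net driving force (taking up-slope positive) is P cos θ − m g sin θ = 404.7 − 347.8 = 56.91 N, so equilibrium requires friction f = -56.91 N (down-slope).
Maximum static friction: μ_s N = 0.4 × 843.7 = 337.5 N.
Since 56.91 N is within the 337.5 N limit, the crate stays put and friction is exactly 56.9 N.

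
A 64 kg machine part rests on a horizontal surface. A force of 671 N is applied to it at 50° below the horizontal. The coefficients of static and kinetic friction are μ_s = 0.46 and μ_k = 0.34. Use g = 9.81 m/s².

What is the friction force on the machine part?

The vertical component of P adds to the normal force: N = m g + P sin α = 627.8 + 514 = 1142 N.
For equilibrium, f = P cos α = 671×cos 50° = 431.3 N.
μ_s N = 0.46 × 1142 = 525.3 N.
Since 431.3 N does not exceed the limit, the machine part stays at rest and f = 431 N.

f ≈ 431 N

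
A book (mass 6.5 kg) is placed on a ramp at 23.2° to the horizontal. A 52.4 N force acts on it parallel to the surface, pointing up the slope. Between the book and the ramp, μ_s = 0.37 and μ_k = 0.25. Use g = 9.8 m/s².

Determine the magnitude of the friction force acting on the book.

f ≈ 14.6 N (down the incline)

Perpendicular to the surface, N = m g cos θ = 6.5·9.8·cos 23.2° = 58.55 N.
The friction needed for equilibrium is m g sin θ − P = 25.09 − 52.4 = -27.31 N, measured positive up-slope.
The static-friction ceiling is μ_s N = 0.37 × 58.55 = 21.66 N.
Since |-27.31| > 21.66 N, static friction cannot hold it; the book slides up the incline and kinetic friction applies: f = μ_k N = 0.25 × 58.55 = 14.6 N.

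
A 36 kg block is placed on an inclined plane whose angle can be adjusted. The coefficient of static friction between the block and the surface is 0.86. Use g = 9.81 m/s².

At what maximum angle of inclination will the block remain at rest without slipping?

θ_max ≈ 40.7°

At the slip threshold, m g sin θ = μ_s · m g cos θ, so tan θ = μ_s.
θ_max = arctan(0.86) = 40.7°.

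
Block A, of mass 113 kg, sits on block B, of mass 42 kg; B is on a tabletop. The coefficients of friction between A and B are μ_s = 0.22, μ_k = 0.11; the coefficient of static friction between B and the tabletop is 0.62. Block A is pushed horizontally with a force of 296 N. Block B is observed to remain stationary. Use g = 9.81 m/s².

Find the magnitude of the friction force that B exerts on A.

f ≈ 122 N

The normal force B exerts on A is simply A's weight, N₁ = 1109 N.
So the A–B interface can sustain at most μ_s N₁ = 243.9 N of static friction.
Since P = 296 N > 243.9 N, A slides on B; the A–B friction is kinetic: f₁ = μ_k N₁ = 0.11×1109 = 122 N.
By Newton's third law B feels 122 N forward from A. With B stationary, the floor's static friction on B balances it: f₂ = 122 N (well within μ_s(m_A+m_B)g = 942.7 N).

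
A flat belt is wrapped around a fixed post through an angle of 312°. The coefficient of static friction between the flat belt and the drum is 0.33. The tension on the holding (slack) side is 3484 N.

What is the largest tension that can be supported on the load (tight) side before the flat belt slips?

T_max ≈ 21000 N

At impending slip the capstan equation gives T₂/T₁ = e^{μβ} with β in radians.
β = 312° × π/180 = 5.445 rad.
e^{μβ} = e^{0.33×5.445} = 6.031.
T₂ = T₁ · e^{μβ} = 3484 × 6.031 = 21000 N.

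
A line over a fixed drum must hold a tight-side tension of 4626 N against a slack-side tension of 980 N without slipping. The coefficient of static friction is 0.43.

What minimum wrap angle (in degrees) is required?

β_min ≈ 207°

T₂/T₁ = e^{μβ} → β = ln(T₂/T₁)/μ.
β = ln(4626/980)/0.43 = 1.552/0.43 = 3.609 rad.
In degrees: β = 3.609 × 180/π = 207°.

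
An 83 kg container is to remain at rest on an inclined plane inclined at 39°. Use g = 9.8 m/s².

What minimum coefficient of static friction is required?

At the slip threshold m g sin θ = μ_s m g cos θ, so μ_s,min = tan θ.
μ_s,min = tan 39° = 0.81.

μ_s,min ≈ 0.81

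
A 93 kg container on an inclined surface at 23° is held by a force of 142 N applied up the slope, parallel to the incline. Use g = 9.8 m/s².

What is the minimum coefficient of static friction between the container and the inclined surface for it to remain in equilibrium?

μ_s,min ≈ 0.255

N = m g cos θ = 838.9 N.
Friction must make up the shortfall along the incline: f = m g sin θ − P = 356.1 − 142 = 214.1 N.
At the threshold f = μ_s N, so μ_s,min = 214.1/838.9 = 0.255.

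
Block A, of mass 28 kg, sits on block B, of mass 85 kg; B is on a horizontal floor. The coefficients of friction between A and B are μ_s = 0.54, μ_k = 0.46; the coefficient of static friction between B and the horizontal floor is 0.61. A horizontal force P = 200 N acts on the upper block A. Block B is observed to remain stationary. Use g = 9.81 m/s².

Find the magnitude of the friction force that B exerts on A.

f ≈ 126 N

Normal force at the A–B interface: N₁ = m_A g = 274.7 N.
So the A–B interface can sustain at most μ_s N₁ = 148.3 N of static friction.
Since P = 200 N > 148.3 N, A slides on B; the A–B friction is kinetic: f₁ = μ_k N₁ = 0.46×274.7 = 126 N.
B experiences an equal 126 N forward from A (third law). B is in equilibrium, so the floor supplies f₂ = 126 N of static friction (limit μ_s(m_A+m_B)g = 676.2 N, not exceeded).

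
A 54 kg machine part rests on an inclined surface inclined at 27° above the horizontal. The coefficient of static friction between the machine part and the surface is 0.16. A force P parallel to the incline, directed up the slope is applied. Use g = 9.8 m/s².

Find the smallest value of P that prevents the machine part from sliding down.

The machine part tends to slide down (tan θ > μ_s), so at the point of impending slip friction acts up-slope at its limit: f = μ_s N.
P is parallel to the surface, so N = m g cos θ = 472 N.
Along the incline: P + μ_s N = m g sin θ, so P = 240 − 0.16×472 = 165 N.

P_min ≈ 165 N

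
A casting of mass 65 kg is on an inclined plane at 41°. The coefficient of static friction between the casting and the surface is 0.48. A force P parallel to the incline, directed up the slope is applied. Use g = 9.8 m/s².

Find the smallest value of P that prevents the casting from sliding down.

P_min ≈ 187 N

The casting tends to slide down (tan θ > μ_s), so at the point of impending slip friction acts up-slope at its limit: f = μ_s N.
P is parallel to the surface, so N = m g cos θ = 481 N.
Along the incline: P + μ_s N = m g sin θ, so P = 418 − 0.48×481 = 187 N.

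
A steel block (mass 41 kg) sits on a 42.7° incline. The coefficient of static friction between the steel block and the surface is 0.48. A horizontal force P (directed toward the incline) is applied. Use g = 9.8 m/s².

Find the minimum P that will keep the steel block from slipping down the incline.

P_min ≈ 123 N

The steel block tends to slide down (tan θ > μ_s), so at the point of impending slip friction acts up-slope at its limit: f = μ_s N.
Perpendicular to the incline: N = m g cos θ + P sin θ.
Along the incline: P cos θ + μ_s N = m g sin θ, i.e. P cos θ + μ_s (m g cos θ + P sin θ) = m g sin θ.
Solving, P (cos θ + μ_s sin θ) = m g (sin θ − μ_s cos θ), so P = 402×0.3254/1.06 = 123 N.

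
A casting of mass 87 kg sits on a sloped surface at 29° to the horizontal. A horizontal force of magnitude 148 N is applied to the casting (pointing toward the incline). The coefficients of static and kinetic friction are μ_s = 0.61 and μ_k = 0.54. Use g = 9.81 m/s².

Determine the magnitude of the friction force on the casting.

f ≈ 284 N (up the incline)

The horizontal push has a component P sin θ into the surface, so N = m g cos θ + P sin θ = 746.5 + 71.75 = 818.2 N.
Along the incline, the net driving force (taking up-slope positive) is P cos θ − m g sin θ = 129.4 − 413.8 = -284.3 N, so equilibrium requires friction f = 284.3 N (up-slope).
The limit of static friction is μ_s N = 499.1 N.
Since 284.3 N is within the 499.1 N limit, the casting stays put and friction is exactly 284 N.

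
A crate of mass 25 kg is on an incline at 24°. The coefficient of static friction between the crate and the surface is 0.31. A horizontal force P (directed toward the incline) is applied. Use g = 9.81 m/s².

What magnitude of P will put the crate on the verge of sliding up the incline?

P ≈ 215 N

At impending motion up the slope, friction acts down-slope at its limit: f = μ_s N.
Perpendicular to the incline: N = m g cos θ + P sin θ.
Along the incline: P cos θ = m g sin θ + μ_s N = m g sin θ + μ_s (m g cos θ + P sin θ).
Solving, P (cos θ − μ_s sin θ) = m g (sin θ + μ_s cos θ), so P = 25×9.81×(sin 24° + 0.31 cos 24°)/(cos 24° − 0.31 sin 24°) = 245×0.6899/0.7875 = 215 N.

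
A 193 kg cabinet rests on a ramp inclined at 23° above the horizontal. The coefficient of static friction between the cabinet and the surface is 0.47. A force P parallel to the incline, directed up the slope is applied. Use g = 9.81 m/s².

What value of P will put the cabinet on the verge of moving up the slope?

At impending motion up the slope, friction acts down-slope at its limit: f = μ_s N.
P is parallel to the surface, so N = m g cos θ = 1740 N.
Along the incline: P = m g sin θ + μ_s N = 740 + 0.47×1740 = 1560 N.

P ≈ 1560 N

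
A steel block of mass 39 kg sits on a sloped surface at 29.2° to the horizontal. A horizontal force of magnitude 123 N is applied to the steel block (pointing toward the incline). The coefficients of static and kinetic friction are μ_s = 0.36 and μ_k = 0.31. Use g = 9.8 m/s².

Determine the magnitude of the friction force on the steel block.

f ≈ 79.1 N (up the incline)

The horizontal push has a component P sin θ into the surface, so N = m g cos θ + P sin θ = 333.6 + 60.01 = 393.6 N.
Along the incline, the net driving force (taking up-slope positive) is P cos θ − m g sin θ = 107.4 − 186.5 = -79.09 N, so equilibrium requires friction f = 79.09 N (up-slope).
The limit of static friction is μ_s N = 141.7 N.
Since 79.09 N is within the 141.7 N limit, the steel block stays put and friction is exactly 79.1 N.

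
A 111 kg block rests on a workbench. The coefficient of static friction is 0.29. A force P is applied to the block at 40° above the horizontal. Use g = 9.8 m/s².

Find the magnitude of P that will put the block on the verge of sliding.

N = m g − P sin α (the pull lifts the block).
At impending slip, P cos α = μ_s N = μ_s (m g − P sin α).
Solving: P (cos α + μ_s sin α) = μ_s m g → P = 0.29×1090/(cos 40° + 0.29 sin 40°) = 315/0.9525 = 331 N.

P ≈ 331 N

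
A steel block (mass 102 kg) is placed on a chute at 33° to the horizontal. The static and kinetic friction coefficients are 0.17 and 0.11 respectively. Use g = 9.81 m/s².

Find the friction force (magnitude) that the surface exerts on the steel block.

Perpendicular to the surface, N = m g cos θ = 102·9.81·cos 33° = 839.2 N.
Along the slope the weight component is m g sin θ = 545 N; friction must supply exactly this, acting up-slope.
The static-friction ceiling is μ_s N = 0.17 × 839.2 = 142.7 N.
Since |545| > 142.7 N, static friction cannot hold it; the steel block slides down the incline and kinetic friction applies: f = μ_k N = 0.11 × 839.2 = 92.3 N.

f ≈ 92.3 N (up the incline)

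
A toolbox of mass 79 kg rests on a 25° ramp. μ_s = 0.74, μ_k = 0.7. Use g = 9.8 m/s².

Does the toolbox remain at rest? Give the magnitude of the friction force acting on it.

f ≈ 327 N

N = m g cos θ = 702 N.
Down-slope weight component: m g sin θ = 327 N.
μ_s N = 519 N.
327 ≤ 519 N, so it stays put; friction = 327 N.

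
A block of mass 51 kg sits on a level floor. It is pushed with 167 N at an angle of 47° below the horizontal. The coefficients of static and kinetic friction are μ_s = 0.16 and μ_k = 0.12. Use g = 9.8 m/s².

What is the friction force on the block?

N = m g + P sin α = 499.8 + 167×sin 47° = 621.9 N.
The horizontal driving force is P cos α = 113.9 N, so equilibrium needs friction f = 113.9 N.
μ_s N = 0.16 × 621.9 = 99.51 N.
113.9 > 99.51 N → the block slides; f = μ_k N = 0.12×621.9 = 74.6 N.

f ≈ 74.6 N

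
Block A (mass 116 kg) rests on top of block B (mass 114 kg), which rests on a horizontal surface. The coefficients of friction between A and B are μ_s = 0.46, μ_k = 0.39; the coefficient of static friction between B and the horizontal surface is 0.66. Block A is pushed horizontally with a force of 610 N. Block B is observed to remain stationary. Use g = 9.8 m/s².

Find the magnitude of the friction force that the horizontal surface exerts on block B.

The normal force B exerts on A is simply A's weight, N₁ = 1137 N.
So the A–B interface can sustain at most μ_s N₁ = 522.9 N of static friction.
Since P = 610 N > 522.9 N, A slides on B; the A–B friction is kinetic: f₁ = μ_k N₁ = 0.39×1137 = 443 N.
B experiences an equal 443 N forward from A (third law). B is in equilibrium, so the floor supplies f₂ = 443 N of static friction (limit μ_s(m_A+m_B)g = 1488 N, not exceeded).

f ≈ 443 N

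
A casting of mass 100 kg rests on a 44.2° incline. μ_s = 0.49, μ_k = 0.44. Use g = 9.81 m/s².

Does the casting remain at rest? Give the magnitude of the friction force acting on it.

f ≈ 309 N

N = m g cos θ = 703 N.
Down-slope weight component: m g sin θ = 684 N.
μ_s N = 345 N.
684 > 345 N, so it slides; kinetic friction f = μ_k N = 0.44×703 = 309 N.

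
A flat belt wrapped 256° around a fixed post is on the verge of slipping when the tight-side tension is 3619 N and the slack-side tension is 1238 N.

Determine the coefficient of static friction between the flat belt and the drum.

T₂/T₁ = e^{μβ} → μ = ln(T₂/T₁)/β.
β = 256° = 4.468 rad.
μ = ln(3619/1238)/4.468 = ln(2.923)/4.468 = 0.24.

μ ≈ 0.24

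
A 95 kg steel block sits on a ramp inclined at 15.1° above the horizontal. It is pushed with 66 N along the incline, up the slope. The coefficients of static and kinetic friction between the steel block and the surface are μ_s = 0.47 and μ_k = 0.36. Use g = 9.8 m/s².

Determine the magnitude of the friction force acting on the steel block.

f ≈ 177 N (up the incline)

Perpendicular to the surface, N = m g cos θ = 95·9.8·cos 15.1° = 898.9 N.
For equilibrium along the incline the friction force must supply f = m g sin θ − P = 242.5 − 66 = 176.5 N (positive meaning up-slope).
The static-friction ceiling is μ_s N = 0.47 × 898.9 = 422.5 N.
Since |176.5| ≤ 422.5 N, the steel block remains in static equilibrium and friction takes exactly the required value.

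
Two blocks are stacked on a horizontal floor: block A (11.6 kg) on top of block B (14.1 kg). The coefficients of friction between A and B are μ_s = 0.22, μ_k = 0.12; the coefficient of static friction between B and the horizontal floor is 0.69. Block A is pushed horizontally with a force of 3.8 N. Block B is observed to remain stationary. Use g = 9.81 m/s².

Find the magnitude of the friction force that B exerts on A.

Normal force at the A–B interface: N₁ = m_A g = 113.8 N.
So the A–B interface can sustain at most μ_s N₁ = 25.04 N of static friction.
P = 3.8 N is within that limit, so A and B move together (both at rest); the A–B friction is simply f₁ = P = 3.8 N.
By Newton's third law B feels 3.8 N forward from A. With B stationary, the floor's static friction on B balances it: f₂ = 3.8 N (well within μ_s(m_A+m_B)g = 174 N).

f ≈ 3.8 N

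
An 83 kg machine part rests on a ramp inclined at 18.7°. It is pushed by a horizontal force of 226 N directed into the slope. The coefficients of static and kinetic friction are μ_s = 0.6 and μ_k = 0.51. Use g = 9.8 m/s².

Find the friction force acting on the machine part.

f ≈ 46.7 N (up the incline)

Normal direction: N = m g cos θ + P sin θ = 842.9 N.
Along the incline, the net driving force (taking up-slope positive) is P cos θ − m g sin θ = 214.1 − 260.8 = -46.72 N, so equilibrium requires friction f = 46.72 N (up-slope).
The limit of static friction is μ_s N = 505.8 N.
|f_req| = 46.72 ≤ 505.8 N → the machine part is in equilibrium; friction equals the required value.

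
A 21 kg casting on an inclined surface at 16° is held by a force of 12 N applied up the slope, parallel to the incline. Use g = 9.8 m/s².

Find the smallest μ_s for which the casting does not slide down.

N = m g cos θ = 197.8 N.
Friction must make up the shortfall along the incline: f = m g sin θ − P = 56.73 − 12 = 44.73 N.
At the threshold f = μ_s N, so μ_s,min = 44.73/197.8 = 0.226.

μ_s,min ≈ 0.226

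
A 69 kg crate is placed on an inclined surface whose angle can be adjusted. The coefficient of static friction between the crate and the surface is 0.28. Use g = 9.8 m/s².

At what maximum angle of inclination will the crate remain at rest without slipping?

θ_max ≈ 15.6°

At the slip threshold, m g sin θ = μ_s · m g cos θ, so tan θ = μ_s.
θ_max = arctan(0.28) = 15.6°.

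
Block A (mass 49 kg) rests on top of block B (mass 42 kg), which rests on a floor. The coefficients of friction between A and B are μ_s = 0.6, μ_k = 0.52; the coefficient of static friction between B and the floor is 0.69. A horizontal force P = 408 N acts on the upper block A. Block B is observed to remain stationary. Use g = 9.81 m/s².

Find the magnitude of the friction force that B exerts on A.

Normal force at the A–B interface: N₁ = m_A g = 480.7 N.
Maximum static friction on A from B: μ_s N₁ = 0.6×480.7 = 288.4 N.
P = 408 N exceeds that limit, so A slips over B and the interface friction becomes kinetic: f₁ = μ_k N₁ = 0.52×480.7 = 250 N.
B experiences an equal 250 N forward from A (third law). B is in equilibrium, so the floor supplies f₂ = 250 N of static friction (limit μ_s(m_A+m_B)g = 616 N, not exceeded).

f ≈ 250 N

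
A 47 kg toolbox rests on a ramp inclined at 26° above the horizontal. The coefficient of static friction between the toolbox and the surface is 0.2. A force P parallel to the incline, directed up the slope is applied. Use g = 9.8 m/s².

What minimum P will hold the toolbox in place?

The toolbox tends to slide down (tan θ > μ_s), so at the point of impending slip friction acts up-slope at its limit: f = μ_s N.
P is parallel to the surface, so N = m g cos θ = 414 N.
Along the incline: P + μ_s N = m g sin θ, so P = 202 − 0.2×414 = 119 N.

P_min ≈ 119 N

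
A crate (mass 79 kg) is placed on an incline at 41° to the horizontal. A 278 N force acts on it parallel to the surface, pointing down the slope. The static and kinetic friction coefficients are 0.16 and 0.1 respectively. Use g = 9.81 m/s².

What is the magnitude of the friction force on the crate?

f ≈ 58.5 N (up the incline)

The normal reaction is N = m g cos θ = 584.9 N.
For equilibrium along the incline the friction force must supply f = m g sin θ + P = 508.4 + 278 = 786.4 N (positive meaning up-slope).
Static friction can supply at most μ_s N = 93.58 N.
|786.4| exceeds 93.58 N, so the crate slips down-slope; friction is kinetic, f = μ_k N = 0.1×584.9 = 58.5 N.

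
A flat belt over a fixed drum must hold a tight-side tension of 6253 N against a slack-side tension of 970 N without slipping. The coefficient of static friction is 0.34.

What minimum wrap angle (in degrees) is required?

β_min ≈ 314°

T₂/T₁ = e^{μβ} → β = ln(T₂/T₁)/μ.
β = ln(6253/970)/0.34 = 1.864/0.34 = 5.481 rad.
In degrees: β = 5.481 × 180/π = 314°.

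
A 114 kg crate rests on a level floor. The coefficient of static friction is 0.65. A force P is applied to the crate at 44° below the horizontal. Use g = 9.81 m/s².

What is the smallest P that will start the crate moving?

P ≈ 2710 N

N = m g + P sin α (the push presses the crate into the level floor).
At impending slip, P cos α = μ_s N = μ_s (m g + P sin α).
Solving: P (cos α − μ_s sin α) = μ_s m g → P = 0.65×1120/(cos 44° − 0.65 sin 44°) = 727/0.2678 = 2710 N.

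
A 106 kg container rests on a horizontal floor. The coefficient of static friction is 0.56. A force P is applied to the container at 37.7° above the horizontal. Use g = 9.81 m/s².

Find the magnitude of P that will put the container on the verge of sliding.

P ≈ 514 N

N = m g − P sin α (the pull lifts the container).
At impending slip, P cos α = μ_s N = μ_s (m g − P sin α).
Solving: P (cos α + μ_s sin α) = μ_s m g → P = 0.56×1040/(cos 37.7° + 0.56 sin 37.7°) = 582/1.134 = 514 N.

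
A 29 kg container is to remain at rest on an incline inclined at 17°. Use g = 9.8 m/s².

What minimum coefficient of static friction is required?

At the slip threshold m g sin θ = μ_s m g cos θ, so μ_s,min = tan θ.
μ_s,min = tan 17° = 0.306.

μ_s,min ≈ 0.306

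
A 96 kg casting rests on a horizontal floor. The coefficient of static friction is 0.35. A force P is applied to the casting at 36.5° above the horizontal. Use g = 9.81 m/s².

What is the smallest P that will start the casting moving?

N = m g − P sin α (the pull lifts the casting).
At impending slip, P cos α = μ_s N = μ_s (m g − P sin α).
Solving: P (cos α + μ_s sin α) = μ_s m g → P = 0.35×942/(cos 36.5° + 0.35 sin 36.5°) = 330/1.012 = 326 N.

P ≈ 326 N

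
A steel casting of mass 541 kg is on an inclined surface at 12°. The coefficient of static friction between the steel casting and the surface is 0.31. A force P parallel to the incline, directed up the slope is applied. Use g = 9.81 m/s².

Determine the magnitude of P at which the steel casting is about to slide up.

P ≈ 2710 N

At impending motion up the slope, friction acts down-slope at its limit: f = μ_s N.
P is parallel to the surface, so N = m g cos θ = 5190 N.
Along the incline: P = m g sin θ + μ_s N = 1100 + 0.31×5190 = 2710 N.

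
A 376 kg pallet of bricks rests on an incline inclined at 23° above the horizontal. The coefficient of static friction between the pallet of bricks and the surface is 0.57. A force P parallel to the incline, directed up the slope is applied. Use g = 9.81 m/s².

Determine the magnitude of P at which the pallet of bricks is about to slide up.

At impending motion up the slope, friction acts down-slope at its limit: f = μ_s N.
P is parallel to the surface, so N = m g cos θ = 3400 N.
Along the incline: P = m g sin θ + μ_s N = 1440 + 0.57×3400 = 3380 N.

P ≈ 3380 N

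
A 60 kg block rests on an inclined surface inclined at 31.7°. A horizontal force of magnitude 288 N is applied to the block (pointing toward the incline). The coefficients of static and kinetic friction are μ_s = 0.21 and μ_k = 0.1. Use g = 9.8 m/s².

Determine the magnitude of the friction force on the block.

The horizontal push has a component P sin θ into the surface, so N = m g cos θ + P sin θ = 500.3 + 151.3 = 651.6 N.
Parallel to the incline: P cos θ − m g sin θ = 245 − 309 = -63.94 N; the friction needed to balance this is 63.94 N acting up the slope.
The limit of static friction is μ_s N = 136.8 N.
Since 63.94 N is within the 136.8 N limit, the block stays put and friction is exactly 63.9 N.

f ≈ 63.9 N (up the incline)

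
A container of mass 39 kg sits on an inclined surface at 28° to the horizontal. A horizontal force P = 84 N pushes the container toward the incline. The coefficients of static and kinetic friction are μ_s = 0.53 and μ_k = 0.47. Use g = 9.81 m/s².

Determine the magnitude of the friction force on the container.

f ≈ 105 N (up the incline)

Normal direction: N = m g cos θ + P sin θ = 377.2 N.
Parallel to the incline: P cos θ − m g sin θ = 74.17 − 179.6 = -105.4 N; the friction needed to balance this is 105.4 N acting up the slope.
The limit of static friction is μ_s N = 199.9 N.
Since 105.4 N is within the 199.9 N limit, the container stays put and friction is exactly 105 N.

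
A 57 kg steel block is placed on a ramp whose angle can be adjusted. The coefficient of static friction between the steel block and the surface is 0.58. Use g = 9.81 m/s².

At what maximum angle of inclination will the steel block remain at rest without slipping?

At the slip threshold, m g sin θ = μ_s · m g cos θ, so tan θ = μ_s.
θ_max = arctan(0.58) = 30.1°.

θ_max ≈ 30.1°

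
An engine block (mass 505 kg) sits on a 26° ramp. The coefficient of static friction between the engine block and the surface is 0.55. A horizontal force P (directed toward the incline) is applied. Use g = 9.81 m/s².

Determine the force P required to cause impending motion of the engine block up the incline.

At impending motion up the slope, friction acts down-slope at its limit: f = μ_s N.
Perpendicular to the incline: N = m g cos θ + P sin θ.
Along the incline: P cos θ = m g sin θ + μ_s N = m g sin θ + μ_s (m g cos θ + P sin θ).
Solving, P (cos θ − μ_s sin θ) = m g (sin θ + μ_s cos θ), so P = 505×9.81×(sin 26° + 0.55 cos 26°)/(cos 26° − 0.55 sin 26°) = 4950×0.9327/0.6577 = 7030 N.

P ≈ 7030 N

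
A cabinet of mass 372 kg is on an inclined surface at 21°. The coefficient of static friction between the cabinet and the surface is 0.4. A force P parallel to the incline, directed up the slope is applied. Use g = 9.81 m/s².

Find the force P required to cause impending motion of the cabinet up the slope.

At impending motion up the slope, friction acts down-slope at its limit: f = μ_s N.
P is parallel to the surface, so N = m g cos θ = 3410 N.
Along the incline: P = m g sin θ + μ_s N = 1310 + 0.4×3410 = 2670 N.

P ≈ 2670 N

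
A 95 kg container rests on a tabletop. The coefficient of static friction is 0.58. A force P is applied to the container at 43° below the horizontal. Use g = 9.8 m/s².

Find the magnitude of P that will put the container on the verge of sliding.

N = m g + P sin α (the push presses the container into the tabletop).
At impending slip, P cos α = μ_s N = μ_s (m g + P sin α).
Solving: P (cos α − μ_s sin α) = μ_s m g → P = 0.58×931/(cos 43° − 0.58 sin 43°) = 540/0.3358 = 1610 N.

P ≈ 1610 N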